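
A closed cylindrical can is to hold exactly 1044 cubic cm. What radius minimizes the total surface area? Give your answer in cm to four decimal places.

With radius r and height h, πr²h = 1044 so h = 1044/(πr²), and S(r) = 2πr² + 2πrh = 2πr² + 2·1044/r.
S'(r) = 4πr − 2·1044/r² = 0 ⇒ r³ = 1044/(2π), so r ≈ 5.4976 and h = 2r ≈ 10.9952.
S''(r) = 4π + 4·1044/r³ > 0, so this is the minimum; S ≈ 569.7026.

5.4976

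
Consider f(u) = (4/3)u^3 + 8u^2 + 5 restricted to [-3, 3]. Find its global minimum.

f'(u) = 4u^2 + 16u, whose only zero in [-3, 3] is u = 0.
Candidates: f(-3) = 41,  f(0) = 5,  f(3) = 113.
Hence the absolute minimum is 5 at u = 0.

5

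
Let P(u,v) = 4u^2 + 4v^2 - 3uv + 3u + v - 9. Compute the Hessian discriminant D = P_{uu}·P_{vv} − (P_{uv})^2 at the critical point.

∂P/∂u = 8u - 3v + 3 = 0 and ∂P/∂v = -3u + 8v + 1 = 0, so (u, v) = (-27/55, -17/55).
The Hessian has P_{uu} = 8, P_{vv} = 8, P_{uv} = -3, giving D = 55 > 0 with P_{uu} > 0, so the point is a local minimum.
D = (8)·(8) − (-3)^2 = 55.

55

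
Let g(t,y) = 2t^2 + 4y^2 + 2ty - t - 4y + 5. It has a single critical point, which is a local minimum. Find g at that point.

∂g/∂t = 4t + 2y - 1 = 0 and ∂g/∂y = 2t + 8y - 4 = 0, so (t, y) = (0, 1/2).
The Hessian has g_{tt} = 4, g_{yy} = 8, g_{ty} = 2, giving D = 28 > 0 with g_{tt} > 0, so the point is a local minimum.
g(0, 1/2) = 4.

4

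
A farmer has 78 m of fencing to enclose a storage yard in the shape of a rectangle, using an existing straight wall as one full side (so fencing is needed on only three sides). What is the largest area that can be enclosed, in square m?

1521/2

Let the sides perpendicular to the wall have length x and the parallel side y, so 2x + y = 78 and the area is A = xy = x(78 − 2x).
A'(x) = 78 − 4x = 0 gives x = 39/2, and A''(x) = −4 < 0 confirms a maximum.
Then y = 78 − 2·39/2 = 39 and A = 1521/2.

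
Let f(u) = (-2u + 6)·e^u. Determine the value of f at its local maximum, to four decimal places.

14.7781

Differentiating with the product rule gives f'(u) = (-2u + 4)·e^u. Since e^u > 0, the only critical point is u = 2.
f''(2) has the same sign as -2 < 0, so this is a local maximum.
f(2) = (2)·e^(2) ≈ 14.7781.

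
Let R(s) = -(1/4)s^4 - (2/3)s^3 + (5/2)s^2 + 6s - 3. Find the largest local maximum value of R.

Critical points: R'(s) = -s^3 - 2s^2 + 5s + 6 vanishes at s = -3, -1, 2.
Second-derivative test with R''(s) = -3s^2 - 4s + 5: R''(-3) = -10 < 0 ⇒ local maximum; R''(-1) = 6 > 0 ⇒ local minimum; R''(2) = -15 < 0 ⇒ local maximum.
The largest local maximum is R(2) = 29/3.

29/3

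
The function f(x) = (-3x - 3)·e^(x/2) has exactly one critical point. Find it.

By the product rule, f'(x) = (-(3/2)x - 9/2)·e^(x/2). Since e^(x/2) > 0, the only critical point is x = -3.
f''(-3) has the same sign as -3/2 < 0, so this is a local maximum.
f(-3) = (6)·e^(-3/2) ≈ 1.3388.

-3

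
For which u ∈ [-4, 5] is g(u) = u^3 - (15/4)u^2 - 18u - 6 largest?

Differentiating, g'(u) = 3u^2 - (15/2)u - 18; which vanishes at u = -3/2 and u = 4.
Candidates: g(-4) = -58; g(-3/2) = 147/16; g(4) = -74; g(5) = -259/4.
The maximum over the interval is 147/16, attained at u = -3/2.

-3/2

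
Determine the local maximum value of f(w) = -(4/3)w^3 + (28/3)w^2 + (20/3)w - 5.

Critical points: f'(w) = -4w^2 + (56/3)w + 20/3 vanishes at w = -1/3, 5.
Second-derivative test with f''(w) = -8w + 56/3: f''(-1/3) = 64/3 > 0 ⇒ local minimum; f''(5) = -64/3 < 0 ⇒ local maximum.
Thus f has its local maximum at w = 5, with value 95.

95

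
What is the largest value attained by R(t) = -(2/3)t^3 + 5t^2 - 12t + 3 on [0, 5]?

3

Differentiating, R'(t) = -2t^2 + 10t - 12; which vanishes at t = 2 and t = 3.
Compare values at every candidate in [0, 5]: R(0) = 3, R(2) = -19/3, R(3) = -6, R(5) = -46/3.
The maximum over the interval is 3, attained at t = 0.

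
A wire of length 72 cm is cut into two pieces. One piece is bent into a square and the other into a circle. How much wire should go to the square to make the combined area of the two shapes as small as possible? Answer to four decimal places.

40.3271

Let x be the length used for the square. Square side x/4; circle radius (72−x)/(2π).
A(x) = (x/4)² + π·((72−x)/(2π))² = x²/16 + (72−x)²/(4π) for 0 ≤ x ≤ 72. A'(x) = x/8 − (72−x)/(2π) = 0 gives x = 4·72/(π+4) ≈ 40.3271.
A'' = 1/8 + 1/(2π) > 0, so this gives the minimum combined area; x ≈ 40.3271 cm to the square.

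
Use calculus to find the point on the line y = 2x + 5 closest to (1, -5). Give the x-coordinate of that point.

-19/5

Minimize D(x)^2 = (x - 1)^2 + (2x + 10)^2.
d/dx[D^2] = 2(x - 1) + 2·2·(2x + 10) = 0 ⇒ x = -19/5.
Then y = -13/5 and the distance is √(144/5) ≈ 5.3666.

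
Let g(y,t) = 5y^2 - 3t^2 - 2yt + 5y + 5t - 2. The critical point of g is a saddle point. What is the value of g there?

∂g/∂y = 10y - 2t + 5 = 0 and ∂g/∂t = -2y - 6t + 5 = 0, so (y, t) = (-5/16, 15/16).
The Hessian has g_{yy} = 10, g_{tt} = -6, g_{yt} = -2, giving D = -64 < 0, so the point is a saddle point.
g(-5/16, 15/16) = -7/16.

-7/16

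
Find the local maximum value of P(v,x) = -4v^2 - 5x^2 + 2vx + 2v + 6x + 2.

∂P/∂v = -8v + 2x + 2 = 0 and ∂P/∂x = 2v - 10x + 6 = 0, so (v, x) = (8/19, 13/19).
The Hessian has P_{vv} = -8, P_{xx} = -10, P_{vx} = 2, giving D = 76 > 0 with P_{vv} < 0, so the point is a local maximum.
P(8/19, 13/19) = 85/19.

85/19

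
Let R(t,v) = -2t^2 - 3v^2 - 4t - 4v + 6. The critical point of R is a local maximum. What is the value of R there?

∂R/∂t = -4t - 4 = 0 and ∂R/∂v = -6v - 4 = 0, so (t, v) = (-1, -2/3).
The Hessian has R_{tt} = -4, R_{vv} = -6, R_{tv} = 0, giving D = 24 > 0 with R_{tt} < 0, so the point is a local maximum.
R(-1, -2/3) = 28/3.

28/3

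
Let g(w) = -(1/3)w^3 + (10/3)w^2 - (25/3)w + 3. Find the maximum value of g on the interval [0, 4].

3

The derivative is -w^2 + (20/3)w - 25/3, whose only zero in [0, 4] is w = 5/3.
Evaluating at the critical points and endpoints: g(0) = 3; g(5/3) = -257/81; g(4) = 5/3.
Hence the absolute maximum is 3 at w = 0.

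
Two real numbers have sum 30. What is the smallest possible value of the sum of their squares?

450

With a + b = 30, a^2 + b^2 = a^2 + (30 − a)^2.
The derivative 2a − 2(30 − a) = 4a − 60 vanishes at a = 15; second derivative 4 > 0, a minimum.
The minimum is 2·(15)^2 = 450.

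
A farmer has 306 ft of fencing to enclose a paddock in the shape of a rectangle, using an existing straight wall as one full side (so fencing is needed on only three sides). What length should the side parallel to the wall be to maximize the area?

Let the sides perpendicular to the wall have length x and the parallel side y, so 2x + y = 306 and the area is A = xy = x(306 − 2x).
A'(x) = 306 − 4x = 0 gives x = 153/2, and A''(x) = −4 < 0 confirms a maximum.
Then y = 306 − 2·153/2 = 153 and A = 23409/2.

153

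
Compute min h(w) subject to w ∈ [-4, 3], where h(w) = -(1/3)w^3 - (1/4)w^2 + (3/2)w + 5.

-7/4

Differentiating, h'(w) = -w^2 - (1/2)w + 3/2; which vanishes at w = -3/2 and w = 1.
Compare values at every candidate in [-4, 3]: h(-4) = 49/3,  h(-3/2) = 53/16,  h(1) = 71/12,  h(3) = -7/4.
Hence the absolute minimum is -7/4 at w = 3.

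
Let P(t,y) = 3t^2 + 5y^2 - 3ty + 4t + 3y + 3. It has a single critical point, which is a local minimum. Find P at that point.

∂P/∂t = 6t - 3y + 4 = 0 and ∂P/∂y = -3t + 10y + 3 = 0, so (t, y) = (-49/51, -10/17).
The Hessian has P_{tt} = 6, P_{yy} = 10, P_{ty} = -3, giving D = 51 > 0 with P_{tt} > 0, so the point is a local minimum.
P(-49/51, -10/17) = 10/51.

10/51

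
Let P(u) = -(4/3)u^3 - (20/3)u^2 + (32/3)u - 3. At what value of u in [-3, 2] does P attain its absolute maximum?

Differentiating, P'(u) = -4u^2 - (40/3)u + 32/3; whose only zero in [-3, 2] is u = 2/3.
Evaluating at the critical points and endpoints: P(-3) = -59,  P(2/3) = 61/81,  P(2) = -19.
The maximum over the interval is 61/81, attained at u = 2/3.

2/3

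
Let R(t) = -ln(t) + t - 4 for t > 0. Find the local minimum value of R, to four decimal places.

R'(t) = -1/t + 1 = 0 gives t = 1.
R''(t) = 1/t², which is positive for t > 0, so this is a local minimum.
R(1) = -1·ln(1) + 1 - 4 ≈ -3.0000.

-3.0000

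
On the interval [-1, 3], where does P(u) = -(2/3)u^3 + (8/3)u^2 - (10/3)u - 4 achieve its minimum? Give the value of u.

P'(u) = -2u^2 + (16/3)u - 10/3, which vanishes at u = 1 and u = 5/3.
Candidates: P(-1) = 8/3; P(1) = -16/3; P(5/3) = -424/81; P(3) = -8.
Hence the absolute minimum is -8 at u = 3.

3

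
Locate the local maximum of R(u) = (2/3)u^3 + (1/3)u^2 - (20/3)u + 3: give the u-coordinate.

-2

R'(u) = 2u^2 + (2/3)u - 20/3 = 0 at u = -2, 5/3.
R''(u) = 4u + 2/3. R''(-2) = -22/3 < 0 ⇒ local maximum; R''(5/3) = 22/3 > 0 ⇒ local minimum.
The local maximum is R(-2) = 37/3.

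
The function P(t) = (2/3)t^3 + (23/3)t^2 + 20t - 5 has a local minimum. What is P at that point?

Critical points: P'(t) = 2t^2 + (46/3)t + 20 vanishes at t = -6, -5/3.
P''(t) = 4t + 46/3. P''(-6) = -26/3 < 0 ⇒ local maximum; P''(-5/3) = 26/3 > 0 ⇒ local minimum.
The local minimum is P(-5/3) = -1630/81.

-1630/81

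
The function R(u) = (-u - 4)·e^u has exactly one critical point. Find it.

By the product rule, R'(u) = (-u - 5)·e^u. Since e^u > 0, the only critical point is u = -5.
R''(-5) has the same sign as -1 < 0, so this is a local maximum.
R(-5) = (1)·e^(-5) ≈ 0.0067.

-5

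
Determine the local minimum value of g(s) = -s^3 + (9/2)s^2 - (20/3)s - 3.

-169/27

Critical points: g'(s) = -3s^2 + 9s - 20/3 vanishes at s = 4/3, 5/3.
g''(s) = -6s + 9. g''(4/3) = 1 > 0 ⇒ local minimum; g''(5/3) = -1 < 0 ⇒ local maximum.
Thus g has its local minimum at s = 4/3, with value -169/27.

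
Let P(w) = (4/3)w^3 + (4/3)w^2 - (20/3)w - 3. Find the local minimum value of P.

-7

P'(w) = 4w^2 + (8/3)w - 20/3 = 0 at w = -5/3, 1.
P''(w) = 8w + 8/3. P''(-5/3) = -32/3 < 0 ⇒ local maximum; P''(1) = 32/3 > 0 ⇒ local minimum.
So the local minimum value is P(1) = -7.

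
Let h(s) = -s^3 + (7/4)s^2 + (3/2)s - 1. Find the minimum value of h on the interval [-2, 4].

The derivative is -3s^2 + (7/2)s + 3/2, which vanishes at s = -1/3 and s = 3/2.
Evaluating at the critical points and endpoints: h(-2) = 11; h(-1/3) = -137/108; h(3/2) = 29/16; h(4) = -31.
So the minimum is h(4) = -31.

-31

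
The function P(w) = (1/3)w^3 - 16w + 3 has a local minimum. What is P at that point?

P'(w) = w^2 - 16. Setting P'(w) = 0 gives w ∈ {-4, 4}.
P''(w) = 2w. P''(-4) = -8 < 0 ⇒ local maximum; P''(4) = 8 > 0 ⇒ local minimum.
Thus P has its local minimum at w = 4, with value -119/3.

-119/3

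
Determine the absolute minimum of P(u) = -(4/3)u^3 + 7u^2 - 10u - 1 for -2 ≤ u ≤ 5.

Differentiating, P'(u) = -4u^2 + 14u - 10; which vanishes at u = 1 and u = 5/2.
Compare values at every candidate in [-2, 5]: P(-2) = 173/3,  P(1) = -16/3,  P(5/2) = -37/12,  P(5) = -128/3.
The minimum over the interval is -128/3, attained at u = 5.

-128/3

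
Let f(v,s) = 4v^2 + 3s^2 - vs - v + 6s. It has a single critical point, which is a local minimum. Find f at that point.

-3

∂f/∂v = 8v - s - 1 = 0 and ∂f/∂s = -v + 6s + 6 = 0, so (v, s) = (0, -1).
The Hessian has f_{vv} = 8, f_{ss} = 6, f_{vs} = -1, giving D = 47 > 0 with f_{vv} > 0, so the point is a local minimum.
f(0, -1) = -3.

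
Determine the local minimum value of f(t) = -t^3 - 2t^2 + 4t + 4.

f'(t) = -3t^2 - 4t + 4. Setting f'(t) = 0 gives t ∈ {-2, 2/3}.
Second-derivative test with f''(t) = -6t - 4: f''(-2) = 8 > 0 ⇒ local minimum; f''(2/3) = -8 < 0 ⇒ local maximum.
So the local minimum value is f(-2) = -4.

-4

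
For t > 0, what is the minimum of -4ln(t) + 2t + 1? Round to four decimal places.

R'(t) = -4/t + 2 = 0 gives t = 2.
R''(t) = 4/t², which is positive for t > 0, so this is a local minimum.
R(2) = -4·ln(2) + 4 + 1 ≈ 2.2274.

2.2274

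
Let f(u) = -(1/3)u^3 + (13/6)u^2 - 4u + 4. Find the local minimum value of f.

140/81

Critical points: f'(u) = -u^2 + (13/3)u - 4 vanishes at u = 4/3, 3.
Second-derivative test with f''(u) = -2u + 13/3: f''(4/3) = 5/3 > 0 ⇒ local minimum; f''(3) = -5/3 < 0 ⇒ local maximum.
Thus f has its local minimum at u = 4/3, with value 140/81.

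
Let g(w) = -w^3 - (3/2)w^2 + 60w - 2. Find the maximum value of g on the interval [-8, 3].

275/2

The derivative is -3w^2 - 3w + 60, whose only zero in [-8, 3] is w = -5.
Candidates: g(-8) = -66; g(-5) = -429/2; g(3) = 275/2.
The maximum over the interval is 275/2, attained at w = 3.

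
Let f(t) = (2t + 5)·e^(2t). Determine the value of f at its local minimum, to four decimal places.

-0.0025

Differentiating with the product rule gives f'(t) = (4t + 12)·e^(2t). Since e^(2t) > 0, the only critical point is t = -3.
f''(-3) has the same sign as 4 > 0, so this is a local minimum.
f(-3) = (-1)·e^(-6) ≈ -0.0025.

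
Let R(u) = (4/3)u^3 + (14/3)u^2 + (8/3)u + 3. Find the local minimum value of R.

209/81

Critical points: R'(u) = 4u^2 + (28/3)u + 8/3 vanishes at u = -2, -1/3.
R''(u) = 8u + 28/3. R''(-2) = -20/3 < 0 ⇒ local maximum; R''(-1/3) = 20/3 > 0 ⇒ local minimum.
Thus R has its local minimum at u = -1/3, with value 209/81.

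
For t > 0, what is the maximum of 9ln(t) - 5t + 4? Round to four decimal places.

0.2901

g'(t) = 9/t − 5 = 0 gives t = 9/5.
g''(t) = -9/t², which is negative for t > 0, so this is a local maximum.
g(9/5) = 9·ln(9/5) - 9 + 4 ≈ 0.2901.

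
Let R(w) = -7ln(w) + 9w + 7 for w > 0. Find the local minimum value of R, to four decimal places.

15.7592

R'(w) = -7/w + 9 = 0 gives w = 7/9.
R''(w) = 7/w², which is positive for w > 0, so this is a local minimum.
R(7/9) = -7·ln(7/9) + 7 + 7 ≈ 15.7592.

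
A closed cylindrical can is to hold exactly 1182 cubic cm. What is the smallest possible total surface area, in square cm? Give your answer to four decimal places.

With radius r and height h, πr²h = 1182 so h = 1182/(πr²), and S(r) = 2πr² + 2πrh = 2πr² + 2·1182/r.
S'(r) = 4πr − 2·1182/r² = 0 ⇒ r³ = 1182/(2π), so r ≈ 5.7299 and h = 2r ≈ 11.4598.
S''(r) = 4π + 4·1182/r³ > 0, so this is the minimum; S ≈ 618.8606.

618.8606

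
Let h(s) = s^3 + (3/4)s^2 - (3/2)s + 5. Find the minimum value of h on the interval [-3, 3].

-43/4

The derivative is 3s^2 + (3/2)s - 3/2, which vanishes at s = -1 and s = 1/2.
Candidates: h(-3) = -43/4,  h(-1) = 25/4,  h(1/2) = 73/16,  h(3) = 137/4.
The minimum over the interval is -43/4, attained at s = -3.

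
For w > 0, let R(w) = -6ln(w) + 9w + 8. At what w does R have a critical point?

2/3

R'(w) = -6/w + 9 = 0 gives w = 2/3.
R''(w) = 6/w², which is positive for w > 0, so this is a local minimum.
R(2/3) = -6·ln(2/3) + 6 + 8 ≈ 16.4328.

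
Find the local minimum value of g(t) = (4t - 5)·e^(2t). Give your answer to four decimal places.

g'(t) = 4·e^(2t) + (4t - 5)·2·e^(2t) = (8t - 6)·e^(2t). Since e^(2t) > 0, the only critical point is t = 3/4.
g''(3/4) has the same sign as 8 > 0, so this is a local minimum.
g(3/4) = (-2)·e^(3/2) ≈ -8.9634.

-8.9634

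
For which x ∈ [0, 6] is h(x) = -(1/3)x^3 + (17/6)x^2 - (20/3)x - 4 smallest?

6

h'(x) = -x^2 + (17/3)x - 20/3, which vanishes at x = 5/3 and x = 4.
Candidates: h(0) = -4, h(5/3) = -1423/162, h(4) = -20/3, h(6) = -14.
Hence the absolute minimum is -14 at x = 6.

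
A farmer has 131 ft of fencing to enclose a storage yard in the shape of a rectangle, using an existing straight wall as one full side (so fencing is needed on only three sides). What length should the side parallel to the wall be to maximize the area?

Let the sides perpendicular to the wall have length x and the parallel side y, so 2x + y = 131 and the area is A = xy = x(131 − 2x).
A'(x) = 131 − 4x = 0 gives x = 131/4, and A''(x) = −4 < 0 confirms a maximum.
Then y = 131 − 2·131/4 = 131/2 and A = 17161/8.

131/2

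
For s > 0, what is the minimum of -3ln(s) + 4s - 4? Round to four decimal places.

h'(s) = -3/s + 4 = 0 gives s = 3/4.
h''(s) = 3/s², which is positive for s > 0, so this is a local minimum.
h(3/4) = -3·ln(3/4) + 3 - 4 ≈ -0.1370.

-0.1370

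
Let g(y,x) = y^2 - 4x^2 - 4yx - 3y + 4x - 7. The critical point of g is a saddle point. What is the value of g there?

-73/8

∂g/∂y = 2y - 4x - 3 = 0 and ∂g/∂x = -4y - 8x + 4 = 0, so (y, x) = (5/4, -1/8).
The Hessian has g_{yy} = 2, g_{xx} = -8, g_{yx} = -4, giving D = -32 < 0, so the point is a saddle point.
g(5/4, -1/8) = -73/8.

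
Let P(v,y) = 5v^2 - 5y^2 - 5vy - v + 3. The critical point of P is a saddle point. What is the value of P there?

74/25

∂P/∂v = 10v - 5y - 1 = 0 and ∂P/∂y = -5v - 10y = 0, so (v, y) = (2/25, -1/25).
The Hessian has P_{vv} = 10, P_{yy} = -10, P_{vy} = -5, giving D = -125 < 0, so the point is a saddle point.
P(2/25, -1/25) = 74/25.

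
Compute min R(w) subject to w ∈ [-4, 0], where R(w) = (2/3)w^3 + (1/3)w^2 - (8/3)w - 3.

-89/3

The derivative is 2w^2 + (2/3)w - 8/3, whose only zero in [-4, 0] is w = -4/3.
Evaluating at the critical points and endpoints: R(-4) = -89/3,  R(-4/3) = -35/81,  R(0) = -3.
Hence the absolute minimum is -89/3 at w = -4.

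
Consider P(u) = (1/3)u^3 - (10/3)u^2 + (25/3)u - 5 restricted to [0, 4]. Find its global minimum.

-5

Differentiating, P'(u) = u^2 - (20/3)u + 25/3; whose only zero in [0, 4] is u = 5/3.
Compare values at every candidate in [0, 4]: P(0) = -5,  P(5/3) = 95/81,  P(4) = -11/3.
So the minimum is P(0) = -5.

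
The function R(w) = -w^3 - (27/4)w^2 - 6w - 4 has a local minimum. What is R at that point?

Critical points: R'(w) = -3w^2 - (27/2)w - 6 vanishes at w = -4, -1/2.
Second-derivative test with R''(w) = -6w - 27/2: R''(-4) = 21/2 > 0 ⇒ local minimum; R''(-1/2) = -21/2 < 0 ⇒ local maximum.
Thus R has its local minimum at w = -4, with value -24.

-24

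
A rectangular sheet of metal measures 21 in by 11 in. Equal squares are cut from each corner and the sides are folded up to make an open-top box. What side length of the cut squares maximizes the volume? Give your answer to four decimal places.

With cut size x, the volume is V(x) = x(21 − 2x)(11 − 2x) for 0 < x < 5.5.
V'(x) = 12x^2 − 128x + 231. Setting V'(x) = 0 gives x ≈ 2.3011 (the root in (0, 5.5)).
V''(x) = 24x − 128 is negative there, so this is the maximum; V ≈ 241.4080.

2.3011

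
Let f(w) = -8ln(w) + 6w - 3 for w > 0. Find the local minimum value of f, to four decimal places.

f'(w) = -8/w + 6 = 0 gives w = 4/3.
f''(w) = 8/w², which is positive for w > 0, so this is a local minimum.
f(4/3) = -8·ln(4/3) + 8 - 3 ≈ 2.6985.

2.6985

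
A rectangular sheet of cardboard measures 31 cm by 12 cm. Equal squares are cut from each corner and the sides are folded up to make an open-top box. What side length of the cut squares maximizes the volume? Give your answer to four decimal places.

With cut size x, the volume is V(x) = x(31 − 2x)(12 − 2x) for 0 < x < 6.
V'(x) = 12x^2 − 172x + 372. Setting V'(x) = 0 gives x ≈ 2.6543 (the root in (0, 6)).
V''(x) = 24x − 172 is negative there, so this is the maximum; V ≈ 456.3045.

2.6543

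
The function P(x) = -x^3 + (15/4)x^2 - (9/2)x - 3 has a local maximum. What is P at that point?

Critical points: P'(x) = -3x^2 + (15/2)x - 9/2 vanishes at x = 1, 3/2.
Second-derivative test with P''(x) = -6x + 15/2: P''(1) = 3/2 > 0 ⇒ local minimum; P''(3/2) = -3/2 < 0 ⇒ local maximum.
Thus P has its local maximum at x = 3/2, with value -75/16.

-75/16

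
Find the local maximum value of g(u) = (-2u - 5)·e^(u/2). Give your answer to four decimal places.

g'(u) = (-2)·e^(u/2) + (-2u - 5)·(1/2)·e^(u/2) = (-u - 9/2)·e^(u/2). Since e^(u/2) > 0, the only critical point is u = -9/2.
g''(-9/2) has the same sign as -1 < 0, so this is a local maximum.
g(-9/2) = (4)·e^(-9/4) ≈ 0.4216.

0.4216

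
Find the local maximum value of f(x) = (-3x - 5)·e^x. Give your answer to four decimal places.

By the product rule, f'(x) = (-3x - 8)·e^x. Since e^x > 0, the only critical point is x = -8/3.
f''(-8/3) has the same sign as -3 < 0, so this is a local maximum.
f(-8/3) = (3)·e^(-8/3) ≈ 0.2085.

0.2085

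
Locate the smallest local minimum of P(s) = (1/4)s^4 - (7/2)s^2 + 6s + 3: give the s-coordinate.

P'(s) = s^3 - 7s + 6. Setting P'(s) = 0 gives s ∈ {-3, 1, 2}.
P''(s) = 3s^2 - 7. P''(-3) = 20 > 0 ⇒ local minimum; P''(1) = -4 < 0 ⇒ local maximum; P''(2) = 5 > 0 ⇒ local minimum.
So the smallest local minimum value is P(-3) = -105/4.

-3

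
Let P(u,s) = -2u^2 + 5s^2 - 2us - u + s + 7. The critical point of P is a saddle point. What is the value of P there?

∂P/∂u = -4u - 2s - 1 = 0 and ∂P/∂s = -2u + 10s + 1 = 0, so (u, s) = (-2/11, -3/22).
The Hessian has P_{uu} = -4, P_{ss} = 10, P_{us} = -2, giving D = -44 < 0, so the point is a saddle point.
P(-2/11, -3/22) = 309/44.

309/44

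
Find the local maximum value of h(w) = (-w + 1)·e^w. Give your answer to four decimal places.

h'(w) = (-1)·e^w + (-w + 1)·1·e^w = (-w)·e^w. Since e^w > 0, the only critical point is w = 0.
h''(0) has the same sign as -1 < 0, so this is a local maximum.
h(0) = (1)·e^(0) ≈ 1.0000.

1.0000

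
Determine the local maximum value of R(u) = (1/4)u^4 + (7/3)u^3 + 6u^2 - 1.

R'(u) = u^3 + 7u^2 + 12u = 0 at u = -4, -3, 0.
R''(u) = 3u^2 + 14u + 12. R''(-4) = 4 > 0 ⇒ local minimum; R''(-3) = -3 < 0 ⇒ local maximum; R''(0) = 12 > 0 ⇒ local minimum.
The local maximum is R(-3) = 41/4.

41/4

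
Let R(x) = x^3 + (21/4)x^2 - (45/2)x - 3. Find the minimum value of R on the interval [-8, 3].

The derivative is 3x^2 + (21/2)x - 45/2, which vanishes at x = -5 and x = 3/2.
Evaluating at the critical points and endpoints: R(-8) = 1, R(-5) = 463/4, R(3/2) = -345/16, R(3) = 15/4.
The minimum over the interval is -345/16, attained at x = 3/2.

-345/16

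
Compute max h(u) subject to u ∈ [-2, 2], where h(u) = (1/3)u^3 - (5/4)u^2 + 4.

4

h'(u) = u^2 - (5/2)u, whose only zero in [-2, 2] is u = 0.
Compare values at every candidate in [-2, 2]: h(-2) = -11/3,  h(0) = 4,  h(2) = 5/3.
The maximum over the interval is 4, attained at u = 0.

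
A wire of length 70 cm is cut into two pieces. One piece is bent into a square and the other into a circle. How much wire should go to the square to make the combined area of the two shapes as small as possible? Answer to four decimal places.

Let x be the length used for the square. Square side x/4; circle radius (70−x)/(2π).
A(x) = (x/4)² + π·((70−x)/(2π))² = x²/16 + (70−x)²/(4π) for 0 ≤ x ≤ 70. A'(x) = x/8 − (70−x)/(2π) = 0 gives x = 4·70/(π+4) ≈ 39.2069.
A'' = 1/8 + 1/(2π) > 0, so this gives the minimum combined area; x ≈ 39.2069 cm to the square.

39.2069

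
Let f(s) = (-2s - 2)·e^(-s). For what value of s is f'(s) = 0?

By the product rule, f'(s) = (2s)·e^(-s). Since e^(-s) > 0, the only critical point is s = 0.
f''(0) has the same sign as 2 > 0, so this is a local minimum.
f(0) = (-2)·e^(0) ≈ -2.0000.

0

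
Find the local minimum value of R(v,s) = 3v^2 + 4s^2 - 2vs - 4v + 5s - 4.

-25/4

∂R/∂v = 6v - 2s - 4 = 0 and ∂R/∂s = -2v + 8s + 5 = 0, so (v, s) = (1/2, -1/2).
The Hessian has R_{vv} = 6, R_{ss} = 8, R_{vs} = -2, giving D = 44 > 0 with R_{vv} > 0, so the point is a local minimum.
R(1/2, -1/2) = -25/4.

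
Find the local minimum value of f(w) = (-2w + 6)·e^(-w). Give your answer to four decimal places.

f'(w) = (-2)·e^(-w) + (-2w + 6)·(-1)·e^(-w) = (2w - 8)·e^(-w). Since e^(-w) > 0, the only critical point is w = 4.
f''(4) has the same sign as 2 > 0, so this is a local minimum.
f(4) = (-2)·e^(-4) ≈ -0.0366.

-0.0366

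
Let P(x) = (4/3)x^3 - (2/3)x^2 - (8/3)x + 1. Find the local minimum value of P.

P'(x) = 4x^2 - (4/3)x - 8/3. Setting P'(x) = 0 gives x ∈ {-2/3, 1}.
P''(x) = 8x - 4/3. P''(-2/3) = -20/3 < 0 ⇒ local maximum; P''(1) = 20/3 > 0 ⇒ local minimum.
So the local minimum value is P(1) = -1.

-1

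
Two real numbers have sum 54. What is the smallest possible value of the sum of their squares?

With a + b = 54, a^2 + b^2 = a^2 + (54 − a)^2.
The derivative 2a − 2(54 − a) = 4a − 108 vanishes at a = 27; second derivative 4 > 0, a minimum.
The minimum is 2·(27)^2 = 1458.

1458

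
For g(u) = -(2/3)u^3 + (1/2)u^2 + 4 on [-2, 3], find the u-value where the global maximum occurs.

-2

g'(u) = -2u^2 + u, which vanishes at u = 0 and u = 1/2.
Compare values at every candidate in [-2, 3]: g(-2) = 34/3, g(0) = 4, g(1/2) = 97/24, g(3) = -19/2.
Hence the absolute maximum is 34/3 at u = -2.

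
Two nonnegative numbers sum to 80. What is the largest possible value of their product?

With x + y = 80, the product is P(x) = x(80 − x).
P'(x) = 80 − 2x = 0 gives x = 40; P'' = −2 < 0, so this is the maximum.
P = 40·40 = 1600.

1600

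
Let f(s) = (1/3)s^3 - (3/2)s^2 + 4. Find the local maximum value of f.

f'(s) = s^2 - 3s. Setting f'(s) = 0 gives s ∈ {0, 3}.
f''(s) = 2s - 3. f''(0) = -3 < 0 ⇒ local maximum; f''(3) = 3 > 0 ⇒ local minimum.
The local maximum is f(0) = 4.

4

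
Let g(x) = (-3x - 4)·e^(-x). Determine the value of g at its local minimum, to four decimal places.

By the product rule, g'(x) = (3x + 1)·e^(-x). Since e^(-x) > 0, the only critical point is x = -1/3.
g''(-1/3) has the same sign as 3 > 0, so this is a local minimum.
g(-1/3) = (-3)·e^(1/3) ≈ -4.1868.

-4.1868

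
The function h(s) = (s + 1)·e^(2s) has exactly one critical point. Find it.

h'(s) = 1·e^(2s) + (s + 1)·2·e^(2s) = (2s + 3)·e^(2s). Since e^(2s) > 0, the only critical point is s = -3/2.
h''(-3/2) has the same sign as 2 > 0, so this is a local minimum.
h(-3/2) = (-1/2)·e^(-3) ≈ -0.0249.

-3/2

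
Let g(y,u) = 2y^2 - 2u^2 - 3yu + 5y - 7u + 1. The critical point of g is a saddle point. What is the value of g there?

∂g/∂y = 4y - 3u + 5 = 0 and ∂g/∂u = -3y - 4u - 7 = 0, so (y, u) = (-41/25, -13/25).
The Hessian has g_{yy} = 4, g_{uu} = -4, g_{yu} = -3, giving D = -25 < 0, so the point is a saddle point.
g(-41/25, -13/25) = -32/25.

-32/25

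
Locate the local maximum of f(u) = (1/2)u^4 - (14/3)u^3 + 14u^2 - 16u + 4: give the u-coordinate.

f'(u) = 2u^3 - 14u^2 + 28u - 16. Setting f'(u) = 0 gives u ∈ {1, 2, 4}.
f''(u) = 6u^2 - 28u + 28. f''(1) = 6 > 0 ⇒ local minimum; f''(2) = -4 < 0 ⇒ local maximum; f''(4) = 12 > 0 ⇒ local minimum.
The local maximum is f(2) = -4/3.

2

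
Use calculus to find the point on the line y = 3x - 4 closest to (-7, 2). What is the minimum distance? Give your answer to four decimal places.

Minimize D(x)^2 = (x + 7)^2 + (3x - 6)^2.
d/dx[D^2] = 2(x + 7) + 2·3·(3x - 6) = 0 ⇒ x = 11/10.
Then y = -7/10 and the distance is √(729/10) ≈ 8.5381.

8.5381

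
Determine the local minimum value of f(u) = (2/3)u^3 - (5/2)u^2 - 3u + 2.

-23/2

f'(u) = 2u^2 - 5u - 3. Setting f'(u) = 0 gives u ∈ {-1/2, 3}.
f''(u) = 4u - 5. f''(-1/2) = -7 < 0 ⇒ local maximum; f''(3) = 7 > 0 ⇒ local minimum.
So the local minimum value is f(3) = -23/2.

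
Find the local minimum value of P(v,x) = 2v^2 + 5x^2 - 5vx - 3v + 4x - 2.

∂P/∂v = 4v - 5x - 3 = 0 and ∂P/∂x = -5v + 10x + 4 = 0, so (v, x) = (2/3, -1/15).
The Hessian has P_{vv} = 4, P_{xx} = 10, P_{vx} = -5, giving D = 15 > 0 with P_{vv} > 0, so the point is a local minimum.
P(2/3, -1/15) = -47/15.

-47/15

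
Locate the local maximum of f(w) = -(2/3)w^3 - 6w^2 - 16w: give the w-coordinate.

-2

Critical points: f'(w) = -2w^2 - 12w - 16 vanishes at w = -4, -2.
Second-derivative test with f''(w) = -4w - 12: f''(-4) = 4 > 0 ⇒ local minimum; f''(-2) = -4 < 0 ⇒ local maximum.
Thus f has its local maximum at w = -2, with value 40/3.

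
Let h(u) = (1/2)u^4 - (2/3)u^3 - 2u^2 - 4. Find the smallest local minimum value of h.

Critical points: h'(u) = 2u^3 - 2u^2 - 4u vanishes at u = -1, 0, 2.
Second-derivative test with h''(u) = 6u^2 - 4u - 4: h''(-1) = 6 > 0 ⇒ local minimum; h''(0) = -4 < 0 ⇒ local maximum; h''(2) = 12 > 0 ⇒ local minimum.
So the smallest local minimum value is h(2) = -28/3.

-28/3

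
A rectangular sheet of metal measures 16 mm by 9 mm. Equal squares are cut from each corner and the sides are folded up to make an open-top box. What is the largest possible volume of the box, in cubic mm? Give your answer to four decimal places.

With cut size x, the volume is V(x) = x(16 − 2x)(9 − 2x) for 0 < x < 4.5.
V'(x) = 12x^2 − 100x + 144. Setting V'(x) = 0 gives x ≈ 1.8513 (the root in (0, 4.5)).
V''(x) = 24x − 100 is negative there, so this is the maximum; V ≈ 120.6015.

120.6015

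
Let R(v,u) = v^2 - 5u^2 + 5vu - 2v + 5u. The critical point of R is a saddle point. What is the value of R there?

∂R/∂v = 2v + 5u - 2 = 0 and ∂R/∂u = 5v - 10u + 5 = 0, so (v, u) = (-1/9, 4/9).
The Hessian has R_{vv} = 2, R_{uu} = -10, R_{vu} = 5, giving D = -45 < 0, so the point is a saddle point.
R(-1/9, 4/9) = 11/9.

11/9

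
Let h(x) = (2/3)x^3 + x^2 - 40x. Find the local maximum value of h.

425/3

Critical points: h'(x) = 2x^2 + 2x - 40 vanishes at x = -5, 4.
Since h''(x) = 4x + 2, we get h''(-5) = -18 < 0 ⇒ local maximum; h''(4) = 18 > 0 ⇒ local minimum.
The local maximum is h(-5) = 425/3.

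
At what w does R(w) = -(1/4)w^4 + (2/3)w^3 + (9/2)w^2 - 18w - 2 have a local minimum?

Critical points: R'(w) = -w^3 + 2w^2 + 9w - 18 vanishes at w = -3, 2, 3.
Second-derivative test with R''(w) = -3w^2 + 4w + 9: R''(-3) = -30 < 0 ⇒ local maximum; R''(2) = 5 > 0 ⇒ local minimum; R''(3) = -6 < 0 ⇒ local maximum.
The local minimum is R(2) = -56/3.

2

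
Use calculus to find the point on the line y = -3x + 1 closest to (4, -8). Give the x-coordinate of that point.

Minimize D(x)^2 = (x - 4)^2 + (-3x + 9)^2.
d/dx[D^2] = 2(x - 4) + 2·(-3)·(-3x + 9) = 0 ⇒ x = 31/10.
Then y = -83/10 and the distance is √(9/10) ≈ 0.9487.

31/10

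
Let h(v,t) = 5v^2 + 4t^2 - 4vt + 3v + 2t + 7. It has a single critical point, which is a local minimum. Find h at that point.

∂h/∂v = 10v - 4t + 3 = 0 and ∂h/∂t = -4v + 8t + 2 = 0, so (v, t) = (-1/2, -1/2).
The Hessian has h_{vv} = 10, h_{tt} = 8, h_{vt} = -4, giving D = 64 > 0 with h_{vv} > 0, so the point is a local minimum.
h(-1/2, -1/2) = 23/4.

23/4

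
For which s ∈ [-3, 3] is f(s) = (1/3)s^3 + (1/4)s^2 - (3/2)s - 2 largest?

f'(s) = s^2 + (1/2)s - 3/2, which vanishes at s = -3/2 and s = 1.
Evaluating at the critical points and endpoints: f(-3) = -17/4; f(-3/2) = -5/16; f(1) = -35/12; f(3) = 19/4.
So the maximum is f(3) = 19/4.

3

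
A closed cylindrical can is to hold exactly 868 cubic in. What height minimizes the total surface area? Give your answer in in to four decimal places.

10.3390

With radius r and height h, πr²h = 868 so h = 868/(πr²), and S(r) = 2πr² + 2πrh = 2πr² + 2·868/r.
S'(r) = 4πr − 2·868/r² = 0 ⇒ r³ = 868/(2π), so r ≈ 5.1695 and h = 2r ≈ 10.3390.
S''(r) = 4π + 4·868/r³ > 0, so this is the minimum; S ≈ 503.7260.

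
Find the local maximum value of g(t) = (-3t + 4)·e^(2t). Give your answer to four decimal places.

g'(t) = (-3)·e^(2t) + (-3t + 4)·2·e^(2t) = (-6t + 5)·e^(2t). Since e^(2t) > 0, the only critical point is t = 5/6.
g''(5/6) has the same sign as -6 < 0, so this is a local maximum.
g(5/6) = (3/2)·e^(5/3) ≈ 7.9417.

7.9417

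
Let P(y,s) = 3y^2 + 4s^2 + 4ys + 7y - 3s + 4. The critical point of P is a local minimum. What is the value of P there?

∂P/∂y = 6y + 4s + 7 = 0 and ∂P/∂s = 4y + 8s - 3 = 0, so (y, s) = (-17/8, 23/16).
The Hessian has P_{yy} = 6, P_{ss} = 8, P_{ys} = 4, giving D = 32 > 0 with P_{yy} > 0, so the point is a local minimum.
P(-17/8, 23/16) = -179/32.

-179/32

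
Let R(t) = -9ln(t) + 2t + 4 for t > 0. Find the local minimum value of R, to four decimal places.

-0.5367

R'(t) = -9/t + 2 = 0 gives t = 9/2.
R''(t) = 9/t², which is positive for t > 0, so this is a local minimum.
R(9/2) = -9·ln(9/2) + 9 + 4 ≈ -0.5367.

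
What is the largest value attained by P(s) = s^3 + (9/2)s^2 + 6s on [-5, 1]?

23/2

Differentiating, P'(s) = 3s^2 + 9s + 6; which vanishes at s = -2 and s = -1.
Compare values at every candidate in [-5, 1]: P(-5) = -85/2; P(-2) = -2; P(-1) = -5/2; P(1) = 23/2.
Hence the absolute maximum is 23/2 at s = 1.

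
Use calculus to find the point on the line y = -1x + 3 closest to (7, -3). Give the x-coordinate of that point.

13/2

Minimize D(x)^2 = (x - 7)^2 + (-x + 6)^2.
d/dx[D^2] = 2(x - 7) + 2·(-1)·(-x + 6) = 0 ⇒ x = 13/2.
Then y = -7/2 and the distance is √(1/2) ≈ 0.7071.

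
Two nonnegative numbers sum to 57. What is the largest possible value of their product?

3249/4

With x + y = 57, the product is P(x) = x(57 − x).
P'(x) = 57 − 2x = 0 gives x = 57/2; P'' = −2 < 0, so this is the maximum.
P = 57/2·57/2 = 3249/4.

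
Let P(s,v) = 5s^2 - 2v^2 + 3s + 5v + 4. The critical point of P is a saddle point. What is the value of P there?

∂P/∂s = 10s + 3 = 0 and ∂P/∂v = -4v + 5 = 0, so (s, v) = (-3/10, 5/4).
The Hessian has P_{ss} = 10, P_{vv} = -4, P_{sv} = 0, giving D = -40 < 0, so the point is a saddle point.
P(-3/10, 5/4) = 267/40.

267/40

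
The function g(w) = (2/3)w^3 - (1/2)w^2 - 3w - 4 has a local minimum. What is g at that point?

g'(w) = 2w^2 - w - 3 = 0 at w = -1, 3/2.
Second-derivative test with g''(w) = 4w - 1: g''(-1) = -5 < 0 ⇒ local maximum; g''(3/2) = 5 > 0 ⇒ local minimum.
The local minimum is g(3/2) = -59/8.

-59/8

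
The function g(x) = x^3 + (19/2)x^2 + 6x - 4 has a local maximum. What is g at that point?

86

g'(x) = 3x^2 + 19x + 6. Setting g'(x) = 0 gives x ∈ {-6, -1/3}.
g''(x) = 6x + 19. g''(-6) = -17 < 0 ⇒ local maximum; g''(-1/3) = 17 > 0 ⇒ local minimum.
Thus g has its local maximum at x = -6, with value 86.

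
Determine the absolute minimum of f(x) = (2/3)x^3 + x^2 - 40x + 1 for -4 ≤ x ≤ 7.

-301/3

The derivative is 2x^2 + 2x - 40, whose only zero in [-4, 7] is x = 4.
Candidates: f(-4) = 403/3, f(4) = -301/3, f(7) = -4/3.
The minimum over the interval is -301/3, attained at x = 4.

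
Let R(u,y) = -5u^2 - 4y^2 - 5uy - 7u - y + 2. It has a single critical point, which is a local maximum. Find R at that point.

∂R/∂u = -10u - 5y - 7 = 0 and ∂R/∂y = -5u - 8y - 1 = 0, so (u, y) = (-51/55, 5/11).
The Hessian has R_{uu} = -10, R_{yy} = -8, R_{uy} = -5, giving D = 55 > 0 with R_{uu} < 0, so the point is a local maximum.
R(-51/55, 5/11) = 276/55.

276/55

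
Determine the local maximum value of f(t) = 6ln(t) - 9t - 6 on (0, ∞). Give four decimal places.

-14.4328

f'(t) = 6/t − 9 = 0 gives t = 2/3.
f''(t) = -6/t², which is negative for t > 0, so this is a local maximum.
f(2/3) = 6·ln(2/3) - 6 - 6 ≈ -14.4328.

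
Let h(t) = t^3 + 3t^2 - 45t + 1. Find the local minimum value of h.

-80

h'(t) = 3t^2 + 6t - 45. Setting h'(t) = 0 gives t ∈ {-5, 3}.
h''(t) = 6t + 6. h''(-5) = -24 < 0 ⇒ local maximum; h''(3) = 24 > 0 ⇒ local minimum.
So the local minimum value is h(3) = -80.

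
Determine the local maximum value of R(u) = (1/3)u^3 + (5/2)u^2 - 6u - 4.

R'(u) = u^2 + 5u - 6 = 0 at u = -6, 1.
Since R''(u) = 2u + 5, we get R''(-6) = -7 < 0 ⇒ local maximum; R''(1) = 7 > 0 ⇒ local minimum.
So the local maximum value is R(-6) = 50.

50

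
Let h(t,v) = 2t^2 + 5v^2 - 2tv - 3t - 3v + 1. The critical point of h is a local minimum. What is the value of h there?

-5/4

∂h/∂t = 4t - 2v - 3 = 0 and ∂h/∂v = -2t + 10v - 3 = 0, so (t, v) = (1, 1/2).
The Hessian has h_{tt} = 4, h_{vv} = 10, h_{tv} = -2, giving D = 36 > 0 with h_{tt} > 0, so the point is a local minimum.
h(1, 1/2) = -5/4.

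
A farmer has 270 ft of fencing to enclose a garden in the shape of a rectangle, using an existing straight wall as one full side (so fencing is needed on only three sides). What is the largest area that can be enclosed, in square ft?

18225/2

Let the sides perpendicular to the wall have length x and the parallel side y, so 2x + y = 270 and the area is A = xy = x(270 − 2x).
A'(x) = 270 − 4x = 0 gives x = 135/2, and A''(x) = −4 < 0 confirms a maximum.
Then y = 270 − 2·135/2 = 135 and A = 18225/2.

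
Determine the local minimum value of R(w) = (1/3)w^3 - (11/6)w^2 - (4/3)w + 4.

Critical points: R'(w) = w^2 - (11/3)w - 4/3 vanishes at w = -1/3, 4.
R''(w) = 2w - 11/3. R''(-1/3) = -13/3 < 0 ⇒ local maximum; R''(4) = 13/3 > 0 ⇒ local minimum.
So the local minimum value is R(4) = -28/3.

-28/3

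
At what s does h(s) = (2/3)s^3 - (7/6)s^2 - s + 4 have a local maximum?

h'(s) = 2s^2 - (7/3)s - 1 = 0 at s = -1/3, 3/2.
Since h''(s) = 4s - 7/3, we get h''(-1/3) = -11/3 < 0 ⇒ local maximum; h''(3/2) = 11/3 > 0 ⇒ local minimum.
Thus h has its local maximum at s = -1/3, with value 677/162.

-1/3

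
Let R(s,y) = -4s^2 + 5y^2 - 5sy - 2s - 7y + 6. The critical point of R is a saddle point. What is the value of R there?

∂R/∂s = -8s - 5y - 2 = 0 and ∂R/∂y = -5s + 10y - 7 = 0, so (s, y) = (-11/21, 46/105).
The Hessian has R_{ss} = -8, R_{yy} = 10, R_{sy} = -5, giving D = -105 < 0, so the point is a saddle point.
R(-11/21, 46/105) = 524/105.

524/105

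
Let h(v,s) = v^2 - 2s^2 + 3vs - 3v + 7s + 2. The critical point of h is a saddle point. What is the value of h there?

128/17

∂h/∂v = 2v + 3s - 3 = 0 and ∂h/∂s = 3v - 4s + 7 = 0, so (v, s) = (-9/17, 23/17).
The Hessian has h_{vv} = 2, h_{ss} = -4, h_{vs} = 3, giving D = -17 < 0, so the point is a saddle point.
h(-9/17, 23/17) = 128/17.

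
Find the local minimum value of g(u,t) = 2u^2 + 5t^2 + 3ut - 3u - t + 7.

179/31

∂g/∂u = 4u + 3t - 3 = 0 and ∂g/∂t = 3u + 10t - 1 = 0, so (u, t) = (27/31, -5/31).
The Hessian has g_{uu} = 4, g_{tt} = 10, g_{ut} = 3, giving D = 31 > 0 with g_{uu} > 0, so the point is a local minimum.
g(27/31, -5/31) = 179/31.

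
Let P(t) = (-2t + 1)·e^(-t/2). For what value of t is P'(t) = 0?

5/2

Differentiating with the product rule gives P'(t) = (t - 5/2)·e^(-t/2). Since e^(-t/2) > 0, the only critical point is t = 5/2.
P''(5/2) has the same sign as 1 > 0, so this is a local minimum.
P(5/2) = (-4)·e^(-5/4) ≈ -1.1460.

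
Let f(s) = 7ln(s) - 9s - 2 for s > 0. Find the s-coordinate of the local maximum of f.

f'(s) = 7/s − 9 = 0 gives s = 7/9.
f''(s) = -7/s², which is negative for s > 0, so this is a local maximum.
f(7/9) = 7·ln(7/9) - 7 - 2 ≈ -10.7592.

7/9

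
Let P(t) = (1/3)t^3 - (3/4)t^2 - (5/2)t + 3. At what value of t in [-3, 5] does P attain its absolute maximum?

5

Differentiating, P'(t) = t^2 - (3/2)t - 5/2; which vanishes at t = -1 and t = 5/2.
Evaluating at the critical points and endpoints: P(-3) = -21/4, P(-1) = 53/12, P(5/2) = -131/48, P(5) = 161/12.
The maximum over the interval is 161/12, attained at t = 5.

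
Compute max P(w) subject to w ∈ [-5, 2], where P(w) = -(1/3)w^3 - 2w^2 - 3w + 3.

P'(w) = -w^2 - 4w - 3, which vanishes at w = -3 and w = -1.
Compare values at every candidate in [-5, 2]: P(-5) = 29/3; P(-3) = 3; P(-1) = 13/3; P(2) = -41/3.
So the maximum is P(-5) = 29/3.

29/3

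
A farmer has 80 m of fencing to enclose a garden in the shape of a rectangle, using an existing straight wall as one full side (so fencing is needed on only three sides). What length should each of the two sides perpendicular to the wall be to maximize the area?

20

Let the sides perpendicular to the wall have length x and the parallel side y, so 2x + y = 80 and the area is A = xy = x(80 − 2x).
A'(x) = 80 − 4x = 0 gives x = 20, and A''(x) = −4 < 0 confirms a maximum.
Then y = 80 − 2·20 = 40 and A = 800.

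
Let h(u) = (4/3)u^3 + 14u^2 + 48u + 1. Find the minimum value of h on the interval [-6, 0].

-71

Differentiating, h'(u) = 4u^2 + 28u + 48; which vanishes at u = -4 and u = -3.
Evaluating at the critical points and endpoints: h(-6) = -71; h(-4) = -157/3; h(-3) = -53; h(0) = 1.
The minimum over the interval is -71, attained at u = -6.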